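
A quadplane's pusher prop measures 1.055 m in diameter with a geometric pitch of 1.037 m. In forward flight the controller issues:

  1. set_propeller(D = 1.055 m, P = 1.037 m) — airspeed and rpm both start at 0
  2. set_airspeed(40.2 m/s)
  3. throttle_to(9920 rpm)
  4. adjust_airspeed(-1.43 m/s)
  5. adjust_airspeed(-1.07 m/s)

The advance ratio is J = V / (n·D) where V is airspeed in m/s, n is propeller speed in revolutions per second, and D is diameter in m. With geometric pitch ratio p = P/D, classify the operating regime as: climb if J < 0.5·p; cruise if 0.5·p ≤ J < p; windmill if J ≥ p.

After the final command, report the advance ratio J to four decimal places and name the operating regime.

set_propeller: D = 1.055 m, P = 1.037 m (p = P/D = 0.982938); state ← (V=0, rpm=0)
set_airspeed(40.2): V ← 40.2 m/s
throttle_to(9920): rpm ← 9920
adjust_airspeed(-1.43): V ← 40.2 -1.43 = 38.77 m/s
adjust_airspeed(-1.07): V ← 38.77 -1.07 = 37.7 m/s
final state: V = 37.7 m/s, rpm = 9920 → n = rpm/60 = 165.333333 rev/s
J = V / (n·D) = 37.7 / (165.333333 × 1.055) = 0.216137
regime bands: climb J<0.4915 | cruise [0.4915, 0.9829) | windmill J≥0.9829
J = 0.2161 → climb

J = 0.2161, regime = climb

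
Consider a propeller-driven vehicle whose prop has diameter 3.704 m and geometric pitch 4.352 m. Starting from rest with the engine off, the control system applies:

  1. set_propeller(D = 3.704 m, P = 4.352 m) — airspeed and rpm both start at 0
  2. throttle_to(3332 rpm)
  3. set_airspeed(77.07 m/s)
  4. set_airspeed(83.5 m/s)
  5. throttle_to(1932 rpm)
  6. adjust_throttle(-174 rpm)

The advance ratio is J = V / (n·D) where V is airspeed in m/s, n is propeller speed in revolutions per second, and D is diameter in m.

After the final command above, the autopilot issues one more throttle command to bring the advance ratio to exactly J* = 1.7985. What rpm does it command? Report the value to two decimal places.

set_propeller: D = 3.704 m, P = 4.352 m (p = P/D = 1.174946); state ← (V=0, rpm=0)
throttle_to(3332): rpm ← 3332
set_airspeed(77.07): V ← 77.07 m/s
set_airspeed(83.5): V ← 83.5 m/s
throttle_to(1932): rpm ← 1932
adjust_throttle(-174): rpm ← 1932 -174 = 1758
final state: V = 83.5 m/s, rpm = 1758 → n = rpm/60 = 29.300000 rev/s
target J* = 1.7985; solve J* = V/(n·D) for n: n = V/(J*·D) = 83.5/(1.7985 × 3.704) = 12.534443 rev/s
rpm = 60·n = 752.066607

rpm = 752.07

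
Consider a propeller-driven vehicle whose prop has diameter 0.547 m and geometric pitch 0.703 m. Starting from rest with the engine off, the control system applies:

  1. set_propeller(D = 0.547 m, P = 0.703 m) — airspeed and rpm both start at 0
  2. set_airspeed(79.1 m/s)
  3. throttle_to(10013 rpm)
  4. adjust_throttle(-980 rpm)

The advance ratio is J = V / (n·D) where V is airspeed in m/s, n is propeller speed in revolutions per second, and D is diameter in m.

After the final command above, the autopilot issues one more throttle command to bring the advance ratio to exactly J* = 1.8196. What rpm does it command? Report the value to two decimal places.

rpm = 4768.31

set_propeller: D = 0.547 m, P = 0.703 m (p = P/D = 1.285192); state ← (V=0, rpm=0)
set_airspeed(79.1): V ← 79.1 m/s
throttle_to(10013): rpm ← 10013
adjust_throttle(-980): rpm ← 10013 -980 = 9033
final state: V = 79.1 m/s, rpm = 9033 → n = rpm/60 = 150.550000 rev/s
target J* = 1.8196; solve J* = V/(n·D) for n: n = V/(J*·D) = 79.1/(1.8196 × 0.547) = 79.471833 rev/s
rpm = 60·n = 4768.309969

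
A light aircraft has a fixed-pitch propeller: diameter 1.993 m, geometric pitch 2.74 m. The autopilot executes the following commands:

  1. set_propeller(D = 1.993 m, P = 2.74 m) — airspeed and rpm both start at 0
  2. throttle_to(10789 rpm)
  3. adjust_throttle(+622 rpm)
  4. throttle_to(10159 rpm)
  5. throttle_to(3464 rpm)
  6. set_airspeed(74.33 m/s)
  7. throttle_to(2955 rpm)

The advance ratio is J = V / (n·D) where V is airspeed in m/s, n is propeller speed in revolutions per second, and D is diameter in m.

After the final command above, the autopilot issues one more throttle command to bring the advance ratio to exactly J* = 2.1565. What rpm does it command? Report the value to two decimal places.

set_propeller: D = 1.993 m, P = 2.74 m (p = P/D = 1.374812); state ← (V=0, rpm=0)
throttle_to(10789): rpm ← 10789
adjust_throttle(+622): rpm ← 10789 +622 = 11411
throttle_to(10159): rpm ← 10159
throttle_to(3464): rpm ← 3464
set_airspeed(74.33): V ← 74.33 m/s
throttle_to(2955): rpm ← 2955
final state: V = 74.33 m/s, rpm = 2955 → n = rpm/60 = 49.250000 rev/s
target J* = 2.1565; solve J* = V/(n·D) for n: n = V/(J*·D) = 74.33/(2.1565 × 1.993) = 17.294475 rev/s
rpm = 60·n = 1037.668473

rpm = 1037.67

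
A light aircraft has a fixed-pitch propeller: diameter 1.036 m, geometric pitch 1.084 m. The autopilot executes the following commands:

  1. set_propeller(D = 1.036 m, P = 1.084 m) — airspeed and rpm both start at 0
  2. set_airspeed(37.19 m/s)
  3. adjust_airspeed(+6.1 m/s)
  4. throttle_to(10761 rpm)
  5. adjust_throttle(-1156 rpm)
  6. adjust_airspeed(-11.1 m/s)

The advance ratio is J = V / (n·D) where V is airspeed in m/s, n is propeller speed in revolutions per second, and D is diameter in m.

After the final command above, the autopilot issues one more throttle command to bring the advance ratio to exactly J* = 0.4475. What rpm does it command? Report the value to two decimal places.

set_propeller: D = 1.036 m, P = 1.084 m (p = P/D = 1.046332); state ← (V=0, rpm=0)
set_airspeed(37.19): V ← 37.19 m/s
adjust_airspeed(+6.1): V ← 37.19 +6.1 = 43.29 m/s
throttle_to(10761): rpm ← 10761
adjust_throttle(-1156): rpm ← 10761 -1156 = 9605
adjust_airspeed(-11.1): V ← 43.29 -11.1 = 32.19 m/s
final state: V = 32.19 m/s, rpm = 9605 → n = rpm/60 = 160.083333 rev/s
target J* = 0.4475; solve J* = V/(n·D) for n: n = V/(J*·D) = 32.19/(0.4475 × 1.036) = 69.433360 rev/s
rpm = 60·n = 4166.001596

rpm = 4166.00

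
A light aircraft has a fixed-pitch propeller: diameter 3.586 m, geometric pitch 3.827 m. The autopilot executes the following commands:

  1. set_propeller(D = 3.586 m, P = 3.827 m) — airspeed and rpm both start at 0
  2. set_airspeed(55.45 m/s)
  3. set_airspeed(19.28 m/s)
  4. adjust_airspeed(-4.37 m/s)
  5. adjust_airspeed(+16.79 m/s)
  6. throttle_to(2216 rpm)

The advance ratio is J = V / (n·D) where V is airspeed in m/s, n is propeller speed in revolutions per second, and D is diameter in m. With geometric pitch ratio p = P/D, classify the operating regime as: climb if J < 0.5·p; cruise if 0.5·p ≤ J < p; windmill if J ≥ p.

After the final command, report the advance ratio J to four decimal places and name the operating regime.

set_propeller: D = 3.586 m, P = 3.827 m (p = P/D = 1.067206); state ← (V=0, rpm=0)
set_airspeed(55.45): V ← 55.45 m/s
set_airspeed(19.28): V ← 19.28 m/s
adjust_airspeed(-4.37): V ← 19.28 -4.37 = 14.91 m/s
adjust_airspeed(+16.79): V ← 14.91 +16.79 = 31.7 m/s
throttle_to(2216): rpm ← 2216
final state: V = 31.7 m/s, rpm = 2216 → n = rpm/60 = 36.933333 rev/s
J = V / (n·D) = 31.7 / (36.933333 × 3.586) = 0.239348
regime bands: climb J<0.5336 | cruise [0.5336, 1.0672) | windmill J≥1.0672
J = 0.2393 → climb

J = 0.2393, regime = climb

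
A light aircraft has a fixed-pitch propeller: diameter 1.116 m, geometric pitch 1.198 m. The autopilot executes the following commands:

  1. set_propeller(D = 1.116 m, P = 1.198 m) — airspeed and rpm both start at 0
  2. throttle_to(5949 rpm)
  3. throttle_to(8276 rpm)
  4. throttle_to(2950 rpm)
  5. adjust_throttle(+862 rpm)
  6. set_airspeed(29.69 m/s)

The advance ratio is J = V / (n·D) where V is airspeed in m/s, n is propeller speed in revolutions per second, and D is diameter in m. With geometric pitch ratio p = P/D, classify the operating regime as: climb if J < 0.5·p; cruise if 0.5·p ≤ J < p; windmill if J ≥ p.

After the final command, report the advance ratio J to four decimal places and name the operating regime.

set_propeller: D = 1.116 m, P = 1.198 m (p = P/D = 1.073477); state ← (V=0, rpm=0)
throttle_to(5949): rpm ← 5949
throttle_to(8276): rpm ← 8276
throttle_to(2950): rpm ← 2950
adjust_throttle(+862): rpm ← 2950 +862 = 3812
set_airspeed(29.69): V ← 29.69 m/s
final state: V = 29.69 m/s, rpm = 3812 → n = rpm/60 = 63.533333 rev/s
J = V / (n·D) = 29.69 / (63.533333 × 1.116) = 0.418740
regime bands: climb J<0.5367 | cruise [0.5367, 1.0735) | windmill J≥1.0735
J = 0.4187 → climb

J = 0.4187, regime = climb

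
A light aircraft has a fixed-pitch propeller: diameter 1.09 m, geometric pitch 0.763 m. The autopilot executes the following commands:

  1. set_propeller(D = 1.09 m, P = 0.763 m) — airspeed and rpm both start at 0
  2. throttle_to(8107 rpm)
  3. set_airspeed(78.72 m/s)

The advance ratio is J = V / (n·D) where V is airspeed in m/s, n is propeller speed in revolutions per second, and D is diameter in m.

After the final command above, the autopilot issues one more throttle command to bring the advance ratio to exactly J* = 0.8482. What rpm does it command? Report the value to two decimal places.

set_propeller: D = 1.09 m, P = 0.763 m (p = P/D = 0.700000); state ← (V=0, rpm=0)
throttle_to(8107): rpm ← 8107
set_airspeed(78.72): V ← 78.72 m/s
final state: V = 78.72 m/s, rpm = 8107 → n = rpm/60 = 135.116667 rev/s
target J* = 0.8482; solve J* = V/(n·D) for n: n = V/(J*·D) = 78.72/(0.8482 × 1.09) = 85.145229 rev/s
rpm = 60·n = 5108.713758

rpm = 5108.71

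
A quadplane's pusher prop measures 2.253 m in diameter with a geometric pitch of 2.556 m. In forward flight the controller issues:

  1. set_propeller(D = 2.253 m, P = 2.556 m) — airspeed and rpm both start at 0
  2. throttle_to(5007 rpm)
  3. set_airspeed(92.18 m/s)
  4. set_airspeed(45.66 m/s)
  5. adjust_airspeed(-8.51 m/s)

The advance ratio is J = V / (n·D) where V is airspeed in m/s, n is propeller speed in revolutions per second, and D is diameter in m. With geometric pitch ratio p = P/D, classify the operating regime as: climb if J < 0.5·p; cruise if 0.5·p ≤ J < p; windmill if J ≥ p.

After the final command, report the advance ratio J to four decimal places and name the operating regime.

set_propeller: D = 2.253 m, P = 2.556 m (p = P/D = 1.134487); state ← (V=0, rpm=0)
throttle_to(5007): rpm ← 5007
set_airspeed(92.18): V ← 92.18 m/s
set_airspeed(45.66): V ← 45.66 m/s
adjust_airspeed(-8.51): V ← 45.66 -8.51 = 37.15 m/s
final state: V = 37.15 m/s, rpm = 5007 → n = rpm/60 = 83.450000 rev/s
J = V / (n·D) = 37.15 / (83.450000 × 2.253) = 0.197593
regime bands: climb J<0.5672 | cruise [0.5672, 1.1345) | windmill J≥1.1345
J = 0.1976 → climb

J = 0.1976, regime = climb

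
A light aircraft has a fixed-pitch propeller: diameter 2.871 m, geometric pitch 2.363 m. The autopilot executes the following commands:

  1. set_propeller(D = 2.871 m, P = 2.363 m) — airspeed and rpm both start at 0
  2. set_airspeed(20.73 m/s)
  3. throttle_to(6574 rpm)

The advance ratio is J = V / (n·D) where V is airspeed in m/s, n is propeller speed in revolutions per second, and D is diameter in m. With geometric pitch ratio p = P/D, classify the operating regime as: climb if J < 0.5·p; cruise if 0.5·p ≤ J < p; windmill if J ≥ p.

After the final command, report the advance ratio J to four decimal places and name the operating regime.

set_propeller: D = 2.871 m, P = 2.363 m (p = P/D = 0.823058); state ← (V=0, rpm=0)
set_airspeed(20.73): V ← 20.73 m/s
throttle_to(6574): rpm ← 6574
final state: V = 20.73 m/s, rpm = 6574 → n = rpm/60 = 109.566667 rev/s
J = V / (n·D) = 20.73 / (109.566667 × 2.871) = 0.065900
regime bands: climb J<0.4115 | cruise [0.4115, 0.8231) | windmill J≥0.8231
J = 0.0659 → climb

J = 0.0659, regime = climb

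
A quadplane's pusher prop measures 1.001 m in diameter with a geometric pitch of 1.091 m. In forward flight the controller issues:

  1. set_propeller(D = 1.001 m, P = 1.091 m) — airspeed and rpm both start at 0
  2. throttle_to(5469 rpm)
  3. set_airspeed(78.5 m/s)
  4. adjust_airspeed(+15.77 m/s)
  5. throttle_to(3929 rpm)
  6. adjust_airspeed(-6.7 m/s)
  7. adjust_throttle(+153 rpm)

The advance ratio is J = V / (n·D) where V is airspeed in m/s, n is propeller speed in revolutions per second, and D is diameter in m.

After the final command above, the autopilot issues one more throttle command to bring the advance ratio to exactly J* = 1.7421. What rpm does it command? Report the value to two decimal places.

rpm = 3013.00

set_propeller: D = 1.001 m, P = 1.091 m (p = P/D = 1.089910); state ← (V=0, rpm=0)
throttle_to(5469): rpm ← 5469
set_airspeed(78.5): V ← 78.5 m/s
adjust_airspeed(+15.77): V ← 78.5 +15.77 = 94.27 m/s
throttle_to(3929): rpm ← 3929
adjust_airspeed(-6.7): V ← 94.27 -6.7 = 87.57 m/s
adjust_throttle(+153): rpm ← 3929 +153 = 4082
final state: V = 87.57 m/s, rpm = 4082 → n = rpm/60 = 68.033333 rev/s
target J* = 1.7421; solve J* = V/(n·D) for n: n = V/(J*·D) = 87.57/(1.7421 × 1.001) = 50.216703 rev/s
rpm = 60·n = 3013.002152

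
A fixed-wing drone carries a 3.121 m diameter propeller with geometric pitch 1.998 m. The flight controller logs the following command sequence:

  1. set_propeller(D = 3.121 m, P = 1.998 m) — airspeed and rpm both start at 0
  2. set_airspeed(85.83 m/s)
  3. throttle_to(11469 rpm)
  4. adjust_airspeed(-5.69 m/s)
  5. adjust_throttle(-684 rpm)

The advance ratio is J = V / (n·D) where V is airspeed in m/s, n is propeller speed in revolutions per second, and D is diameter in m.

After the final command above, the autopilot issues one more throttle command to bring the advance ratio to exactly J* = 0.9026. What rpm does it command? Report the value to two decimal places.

set_propeller: D = 3.121 m, P = 1.998 m (p = P/D = 0.640179); state ← (V=0, rpm=0)
set_airspeed(85.83): V ← 85.83 m/s
throttle_to(11469): rpm ← 11469
adjust_airspeed(-5.69): V ← 85.83 -5.69 = 80.14 m/s
adjust_throttle(-684): rpm ← 11469 -684 = 10785
final state: V = 80.14 m/s, rpm = 10785 → n = rpm/60 = 179.750000 rev/s
target J* = 0.9026; solve J* = V/(n·D) for n: n = V/(J*·D) = 80.14/(0.9026 × 3.121) = 28.448557 rev/s
rpm = 60·n = 1706.913411

rpm = 1706.91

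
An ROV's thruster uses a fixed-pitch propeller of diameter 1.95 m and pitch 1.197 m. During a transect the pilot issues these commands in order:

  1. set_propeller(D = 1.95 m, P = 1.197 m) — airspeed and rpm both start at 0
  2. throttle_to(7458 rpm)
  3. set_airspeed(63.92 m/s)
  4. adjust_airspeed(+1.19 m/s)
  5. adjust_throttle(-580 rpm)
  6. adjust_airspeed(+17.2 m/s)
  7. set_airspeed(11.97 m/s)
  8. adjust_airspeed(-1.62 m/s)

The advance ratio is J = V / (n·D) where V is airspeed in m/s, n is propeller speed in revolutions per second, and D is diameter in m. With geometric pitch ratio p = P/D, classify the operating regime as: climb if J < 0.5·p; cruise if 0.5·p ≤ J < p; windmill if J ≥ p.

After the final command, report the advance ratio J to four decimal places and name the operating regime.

J = 0.0463, regime = climb

set_propeller: D = 1.95 m, P = 1.197 m (p = P/D = 0.613846); state ← (V=0, rpm=0)
throttle_to(7458): rpm ← 7458
set_airspeed(63.92): V ← 63.92 m/s
adjust_airspeed(+1.19): V ← 63.92 +1.19 = 65.11 m/s
adjust_throttle(-580): rpm ← 7458 -580 = 6878
adjust_airspeed(+17.2): V ← 65.11 +17.2 = 82.31 m/s
set_airspeed(11.97): V ← 11.97 m/s
adjust_airspeed(-1.62): V ← 11.97 -1.62 = 10.35 m/s
final state: V = 10.35 m/s, rpm = 6878 → n = rpm/60 = 114.633333 rev/s
J = V / (n·D) = 10.35 / (114.633333 × 1.95) = 0.046301
regime bands: climb J<0.3069 | cruise [0.3069, 0.6138) | windmill J≥0.6138
J = 0.0463 → climb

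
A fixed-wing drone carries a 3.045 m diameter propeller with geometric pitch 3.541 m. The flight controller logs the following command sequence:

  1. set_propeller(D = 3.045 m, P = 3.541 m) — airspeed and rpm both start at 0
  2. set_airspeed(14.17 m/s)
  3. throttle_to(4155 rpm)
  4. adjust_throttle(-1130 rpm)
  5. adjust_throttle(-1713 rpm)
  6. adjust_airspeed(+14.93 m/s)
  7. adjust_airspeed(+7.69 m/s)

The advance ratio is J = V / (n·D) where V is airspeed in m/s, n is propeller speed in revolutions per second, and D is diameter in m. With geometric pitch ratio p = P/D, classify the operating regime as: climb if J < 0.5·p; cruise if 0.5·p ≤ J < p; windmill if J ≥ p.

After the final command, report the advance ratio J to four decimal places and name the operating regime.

set_propeller: D = 3.045 m, P = 3.541 m (p = P/D = 1.162890); state ← (V=0, rpm=0)
set_airspeed(14.17): V ← 14.17 m/s
throttle_to(4155): rpm ← 4155
adjust_throttle(-1130): rpm ← 4155 -1130 = 3025
adjust_throttle(-1713): rpm ← 3025 -1713 = 1312
adjust_airspeed(+14.93): V ← 14.17 +14.93 = 29.1 m/s
adjust_airspeed(+7.69): V ← 29.1 +7.69 = 36.79 m/s
final state: V = 36.79 m/s, rpm = 1312 → n = rpm/60 = 21.866667 rev/s
J = V / (n·D) = 36.79 / (21.866667 × 3.045) = 0.552535
regime bands: climb J<0.5814 | cruise [0.5814, 1.1629) | windmill J≥1.1629
J = 0.5525 → climb

J = 0.5525, regime = climb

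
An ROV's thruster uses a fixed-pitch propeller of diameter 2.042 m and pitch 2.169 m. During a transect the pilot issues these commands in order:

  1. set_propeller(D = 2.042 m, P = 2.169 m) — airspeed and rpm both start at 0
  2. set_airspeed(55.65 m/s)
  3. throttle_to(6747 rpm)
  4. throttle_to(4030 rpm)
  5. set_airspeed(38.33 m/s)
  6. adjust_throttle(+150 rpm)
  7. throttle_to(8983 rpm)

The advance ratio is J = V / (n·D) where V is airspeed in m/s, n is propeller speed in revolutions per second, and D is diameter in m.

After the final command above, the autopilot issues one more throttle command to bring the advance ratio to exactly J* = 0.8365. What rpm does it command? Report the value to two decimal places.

set_propeller: D = 2.042 m, P = 2.169 m (p = P/D = 1.062194); state ← (V=0, rpm=0)
set_airspeed(55.65): V ← 55.65 m/s
throttle_to(6747): rpm ← 6747
throttle_to(4030): rpm ← 4030
set_airspeed(38.33): V ← 38.33 m/s
adjust_throttle(+150): rpm ← 4030 +150 = 4180
throttle_to(8983): rpm ← 8983
final state: V = 38.33 m/s, rpm = 8983 → n = rpm/60 = 149.716667 rev/s
target J* = 0.8365; solve J* = V/(n·D) for n: n = V/(J*·D) = 38.33/(0.8365 × 2.042) = 22.439705 rev/s
rpm = 60·n = 1346.382278

rpm = 1346.38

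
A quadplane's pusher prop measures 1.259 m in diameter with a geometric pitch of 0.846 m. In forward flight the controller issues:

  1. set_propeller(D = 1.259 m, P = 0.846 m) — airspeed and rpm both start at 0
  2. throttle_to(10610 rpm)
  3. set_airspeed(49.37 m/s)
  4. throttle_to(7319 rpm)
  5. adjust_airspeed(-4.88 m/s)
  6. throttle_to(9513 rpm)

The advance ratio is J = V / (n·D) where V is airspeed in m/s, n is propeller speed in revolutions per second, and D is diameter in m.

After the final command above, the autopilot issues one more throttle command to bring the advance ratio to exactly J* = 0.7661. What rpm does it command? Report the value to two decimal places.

set_propeller: D = 1.259 m, P = 0.846 m (p = P/D = 0.671962); state ← (V=0, rpm=0)
throttle_to(10610): rpm ← 10610
set_airspeed(49.37): V ← 49.37 m/s
throttle_to(7319): rpm ← 7319
adjust_airspeed(-4.88): V ← 49.37 -4.88 = 44.49 m/s
throttle_to(9513): rpm ← 9513
final state: V = 44.49 m/s, rpm = 9513 → n = rpm/60 = 158.550000 rev/s
target J* = 0.7661; solve J* = V/(n·D) for n: n = V/(J*·D) = 44.49/(0.7661 × 1.259) = 46.126576 rev/s
rpm = 60·n = 2767.594531

rpm = 2767.59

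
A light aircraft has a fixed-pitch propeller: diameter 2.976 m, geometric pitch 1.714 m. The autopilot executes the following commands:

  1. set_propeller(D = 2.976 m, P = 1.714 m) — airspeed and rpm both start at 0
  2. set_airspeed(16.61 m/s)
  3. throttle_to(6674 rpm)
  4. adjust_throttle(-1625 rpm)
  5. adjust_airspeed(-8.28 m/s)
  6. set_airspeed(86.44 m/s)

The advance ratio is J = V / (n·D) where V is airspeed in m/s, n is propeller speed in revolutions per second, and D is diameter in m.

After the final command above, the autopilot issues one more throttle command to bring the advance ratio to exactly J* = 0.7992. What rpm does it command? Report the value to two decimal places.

rpm = 2180.61

set_propeller: D = 2.976 m, P = 1.714 m (p = P/D = 0.575941); state ← (V=0, rpm=0)
set_airspeed(16.61): V ← 16.61 m/s
throttle_to(6674): rpm ← 6674
adjust_throttle(-1625): rpm ← 6674 -1625 = 5049
adjust_airspeed(-8.28): V ← 16.61 -8.28 = 8.33 m/s
set_airspeed(86.44): V ← 86.44 m/s
final state: V = 86.44 m/s, rpm = 5049 → n = rpm/60 = 84.150000 rev/s
target J* = 0.7992; solve J* = V/(n·D) for n: n = V/(J*·D) = 86.44/(0.7992 × 2.976) = 36.343467 rev/s
rpm = 60·n = 2180.608027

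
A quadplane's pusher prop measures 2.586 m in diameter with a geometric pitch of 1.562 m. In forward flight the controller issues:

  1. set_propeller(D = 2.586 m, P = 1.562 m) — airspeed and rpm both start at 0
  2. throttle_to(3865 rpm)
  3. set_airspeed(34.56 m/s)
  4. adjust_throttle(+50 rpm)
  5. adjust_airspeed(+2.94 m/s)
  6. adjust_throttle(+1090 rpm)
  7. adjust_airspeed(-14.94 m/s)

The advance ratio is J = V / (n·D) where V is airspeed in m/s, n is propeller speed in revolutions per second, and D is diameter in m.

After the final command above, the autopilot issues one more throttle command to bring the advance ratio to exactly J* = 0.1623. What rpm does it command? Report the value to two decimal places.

set_propeller: D = 2.586 m, P = 1.562 m (p = P/D = 0.604022); state ← (V=0, rpm=0)
throttle_to(3865): rpm ← 3865
set_airspeed(34.56): V ← 34.56 m/s
adjust_throttle(+50): rpm ← 3865 +50 = 3915
adjust_airspeed(+2.94): V ← 34.56 +2.94 = 37.5 m/s
adjust_throttle(+1090): rpm ← 3915 +1090 = 5005
adjust_airspeed(-14.94): V ← 37.5 -14.94 = 22.56 m/s
final state: V = 22.56 m/s, rpm = 5005 → n = rpm/60 = 83.416667 rev/s
target J* = 0.1623; solve J* = V/(n·D) for n: n = V/(J*·D) = 22.56/(0.1623 × 2.586) = 53.751682 rev/s
rpm = 60·n = 3225.100892

rpm = 3225.10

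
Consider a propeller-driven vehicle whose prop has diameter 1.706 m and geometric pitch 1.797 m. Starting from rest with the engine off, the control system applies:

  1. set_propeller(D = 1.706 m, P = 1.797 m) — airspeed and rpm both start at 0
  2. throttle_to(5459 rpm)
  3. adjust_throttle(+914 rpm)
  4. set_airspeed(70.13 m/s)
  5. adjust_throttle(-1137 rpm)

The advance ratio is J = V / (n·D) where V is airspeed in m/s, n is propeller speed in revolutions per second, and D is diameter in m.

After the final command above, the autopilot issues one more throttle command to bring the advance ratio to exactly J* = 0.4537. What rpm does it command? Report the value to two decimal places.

rpm = 5436.35

set_propeller: D = 1.706 m, P = 1.797 m (p = P/D = 1.053341); state ← (V=0, rpm=0)
throttle_to(5459): rpm ← 5459
adjust_throttle(+914): rpm ← 5459 +914 = 6373
set_airspeed(70.13): V ← 70.13 m/s
adjust_throttle(-1137): rpm ← 6373 -1137 = 5236
final state: V = 70.13 m/s, rpm = 5236 → n = rpm/60 = 87.266667 rev/s
target J* = 0.4537; solve J* = V/(n·D) for n: n = V/(J*·D) = 70.13/(0.4537 × 1.706) = 90.605807 rev/s
rpm = 60·n = 5436.348419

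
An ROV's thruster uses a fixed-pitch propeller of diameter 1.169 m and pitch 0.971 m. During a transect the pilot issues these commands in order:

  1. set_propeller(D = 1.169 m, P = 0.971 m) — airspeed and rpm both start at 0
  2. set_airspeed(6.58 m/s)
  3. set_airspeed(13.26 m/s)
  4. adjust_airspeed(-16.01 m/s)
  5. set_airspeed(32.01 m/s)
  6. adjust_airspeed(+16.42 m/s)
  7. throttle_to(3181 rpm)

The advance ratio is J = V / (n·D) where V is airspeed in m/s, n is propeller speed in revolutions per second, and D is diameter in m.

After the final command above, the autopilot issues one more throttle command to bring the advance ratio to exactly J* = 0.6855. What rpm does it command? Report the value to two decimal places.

rpm = 3626.13

set_propeller: D = 1.169 m, P = 0.971 m (p = P/D = 0.830624); state ← (V=0, rpm=0)
set_airspeed(6.58): V ← 6.58 m/s
set_airspeed(13.26): V ← 13.26 m/s
adjust_airspeed(-16.01): V ← 13.26 -16.01 = -2.75 m/s
set_airspeed(32.01): V ← 32.01 m/s
adjust_airspeed(+16.42): V ← 32.01 +16.42 = 48.43 m/s
throttle_to(3181): rpm ← 3181
final state: V = 48.43 m/s, rpm = 3181 → n = rpm/60 = 53.016667 rev/s
target J* = 0.6855; solve J* = V/(n·D) for n: n = V/(J*·D) = 48.43/(0.6855 × 1.169) = 60.435553 rev/s
rpm = 60·n = 3626.133167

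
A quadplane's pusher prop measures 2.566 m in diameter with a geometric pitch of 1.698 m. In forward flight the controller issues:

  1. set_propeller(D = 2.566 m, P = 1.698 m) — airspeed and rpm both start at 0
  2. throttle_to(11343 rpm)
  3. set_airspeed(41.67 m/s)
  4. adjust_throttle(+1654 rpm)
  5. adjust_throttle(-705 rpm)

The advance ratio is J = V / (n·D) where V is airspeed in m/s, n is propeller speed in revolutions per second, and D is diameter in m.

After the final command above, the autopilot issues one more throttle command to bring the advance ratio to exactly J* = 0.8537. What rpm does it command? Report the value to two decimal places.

rpm = 1141.33

set_propeller: D = 2.566 m, P = 1.698 m (p = P/D = 0.661730); state ← (V=0, rpm=0)
throttle_to(11343): rpm ← 11343
set_airspeed(41.67): V ← 41.67 m/s
adjust_throttle(+1654): rpm ← 11343 +1654 = 12997
adjust_throttle(-705): rpm ← 12997 -705 = 12292
final state: V = 41.67 m/s, rpm = 12292 → n = rpm/60 = 204.866667 rev/s
target J* = 0.8537; solve J* = V/(n·D) for n: n = V/(J*·D) = 41.67/(0.8537 × 2.566) = 19.022236 rev/s
rpm = 60·n = 1141.334164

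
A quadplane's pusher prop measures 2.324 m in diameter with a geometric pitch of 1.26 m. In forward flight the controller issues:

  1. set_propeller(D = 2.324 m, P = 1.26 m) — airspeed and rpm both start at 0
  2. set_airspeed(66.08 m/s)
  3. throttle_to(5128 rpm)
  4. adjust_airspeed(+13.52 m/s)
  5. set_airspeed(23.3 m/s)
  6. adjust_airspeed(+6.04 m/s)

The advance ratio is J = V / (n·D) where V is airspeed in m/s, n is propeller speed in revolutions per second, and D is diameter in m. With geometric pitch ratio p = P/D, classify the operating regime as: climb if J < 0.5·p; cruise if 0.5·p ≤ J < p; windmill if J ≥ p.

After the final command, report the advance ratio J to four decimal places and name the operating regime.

set_propeller: D = 2.324 m, P = 1.26 m (p = P/D = 0.542169); state ← (V=0, rpm=0)
set_airspeed(66.08): V ← 66.08 m/s
throttle_to(5128): rpm ← 5128
adjust_airspeed(+13.52): V ← 66.08 +13.52 = 79.6 m/s
set_airspeed(23.3): V ← 23.3 m/s
adjust_airspeed(+6.04): V ← 23.3 +6.04 = 29.34 m/s
final state: V = 29.34 m/s, rpm = 5128 → n = rpm/60 = 85.466667 rev/s
J = V / (n·D) = 29.34 / (85.466667 × 2.324) = 0.147716
regime bands: climb J<0.2711 | cruise [0.2711, 0.5422) | windmill J≥0.5422
J = 0.1477 → climb

J = 0.1477, regime = climb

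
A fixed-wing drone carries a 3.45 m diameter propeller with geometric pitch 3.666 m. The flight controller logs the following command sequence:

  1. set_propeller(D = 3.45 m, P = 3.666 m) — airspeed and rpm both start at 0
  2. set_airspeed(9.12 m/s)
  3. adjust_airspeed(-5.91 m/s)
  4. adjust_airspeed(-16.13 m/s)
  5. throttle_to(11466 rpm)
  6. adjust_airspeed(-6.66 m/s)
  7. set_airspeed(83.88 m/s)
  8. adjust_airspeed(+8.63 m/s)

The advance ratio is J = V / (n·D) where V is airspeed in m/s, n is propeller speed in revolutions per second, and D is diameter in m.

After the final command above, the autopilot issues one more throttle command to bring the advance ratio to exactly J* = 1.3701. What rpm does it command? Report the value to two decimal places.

rpm = 1174.27

set_propeller: D = 3.45 m, P = 3.666 m (p = P/D = 1.062609); state ← (V=0, rpm=0)
set_airspeed(9.12): V ← 9.12 m/s
adjust_airspeed(-5.91): V ← 9.12 -5.91 = 3.21 m/s
adjust_airspeed(-16.13): V ← 3.21 -16.13 = -12.92 m/s
throttle_to(11466): rpm ← 11466
adjust_airspeed(-6.66): V ← -12.92 -6.66 = -19.58 m/s
set_airspeed(83.88): V ← 83.88 m/s
adjust_airspeed(+8.63): V ← 83.88 +8.63 = 92.51 m/s
final state: V = 92.51 m/s, rpm = 11466 → n = rpm/60 = 191.100000 rev/s
target J* = 1.3701; solve J* = V/(n·D) for n: n = V/(J*·D) = 92.51/(1.3701 × 3.45) = 19.571194 rev/s
rpm = 60·n = 1174.271634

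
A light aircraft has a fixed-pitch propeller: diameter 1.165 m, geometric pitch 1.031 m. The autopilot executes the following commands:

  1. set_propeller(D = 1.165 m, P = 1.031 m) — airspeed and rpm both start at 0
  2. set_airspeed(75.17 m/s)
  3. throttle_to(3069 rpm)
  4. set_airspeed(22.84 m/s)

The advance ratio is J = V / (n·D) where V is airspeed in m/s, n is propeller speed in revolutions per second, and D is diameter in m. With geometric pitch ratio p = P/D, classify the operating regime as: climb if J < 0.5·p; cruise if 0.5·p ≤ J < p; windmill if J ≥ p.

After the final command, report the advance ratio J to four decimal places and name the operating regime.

J = 0.3833, regime = climb

set_propeller: D = 1.165 m, P = 1.031 m (p = P/D = 0.884979); state ← (V=0, rpm=0)
set_airspeed(75.17): V ← 75.17 m/s
throttle_to(3069): rpm ← 3069
set_airspeed(22.84): V ← 22.84 m/s
final state: V = 22.84 m/s, rpm = 3069 → n = rpm/60 = 51.150000 rev/s
J = V / (n·D) = 22.84 / (51.150000 × 1.165) = 0.383287
regime bands: climb J<0.4425 | cruise [0.4425, 0.8850) | windmill J≥0.8850
J = 0.3833 → climb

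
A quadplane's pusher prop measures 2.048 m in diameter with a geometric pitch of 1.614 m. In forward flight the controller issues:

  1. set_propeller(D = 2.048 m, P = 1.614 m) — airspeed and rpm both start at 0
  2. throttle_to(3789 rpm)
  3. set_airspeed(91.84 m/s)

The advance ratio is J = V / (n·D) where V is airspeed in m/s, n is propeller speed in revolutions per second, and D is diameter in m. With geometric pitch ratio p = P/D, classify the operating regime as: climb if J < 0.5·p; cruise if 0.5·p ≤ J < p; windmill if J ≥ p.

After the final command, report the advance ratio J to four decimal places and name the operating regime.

set_propeller: D = 2.048 m, P = 1.614 m (p = P/D = 0.788086); state ← (V=0, rpm=0)
throttle_to(3789): rpm ← 3789
set_airspeed(91.84): V ← 91.84 m/s
final state: V = 91.84 m/s, rpm = 3789 → n = rpm/60 = 63.150000 rev/s
J = V / (n·D) = 91.84 / (63.150000 × 2.048) = 0.710115
regime bands: climb J<0.3940 | cruise [0.3940, 0.7881) | windmill J≥0.7881
J = 0.7101 → cruise

J = 0.7101, regime = cruise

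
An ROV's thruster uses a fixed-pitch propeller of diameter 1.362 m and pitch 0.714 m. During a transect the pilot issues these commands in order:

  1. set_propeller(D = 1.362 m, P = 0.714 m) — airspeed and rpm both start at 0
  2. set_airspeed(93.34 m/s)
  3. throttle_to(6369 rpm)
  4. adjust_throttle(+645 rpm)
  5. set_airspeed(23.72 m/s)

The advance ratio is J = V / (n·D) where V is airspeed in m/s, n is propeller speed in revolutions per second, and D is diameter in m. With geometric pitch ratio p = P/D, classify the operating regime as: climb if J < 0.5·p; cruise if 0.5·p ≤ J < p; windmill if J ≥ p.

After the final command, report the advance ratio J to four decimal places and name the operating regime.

J = 0.1490, regime = climb

set_propeller: D = 1.362 m, P = 0.714 m (p = P/D = 0.524229); state ← (V=0, rpm=0)
set_airspeed(93.34): V ← 93.34 m/s
throttle_to(6369): rpm ← 6369
adjust_throttle(+645): rpm ← 6369 +645 = 7014
set_airspeed(23.72): V ← 23.72 m/s
final state: V = 23.72 m/s, rpm = 7014 → n = rpm/60 = 116.900000 rev/s
J = V / (n·D) = 23.72 / (116.900000 × 1.362) = 0.148978
regime bands: climb J<0.2621 | cruise [0.2621, 0.5242) | windmill J≥0.5242
J = 0.1490 → climb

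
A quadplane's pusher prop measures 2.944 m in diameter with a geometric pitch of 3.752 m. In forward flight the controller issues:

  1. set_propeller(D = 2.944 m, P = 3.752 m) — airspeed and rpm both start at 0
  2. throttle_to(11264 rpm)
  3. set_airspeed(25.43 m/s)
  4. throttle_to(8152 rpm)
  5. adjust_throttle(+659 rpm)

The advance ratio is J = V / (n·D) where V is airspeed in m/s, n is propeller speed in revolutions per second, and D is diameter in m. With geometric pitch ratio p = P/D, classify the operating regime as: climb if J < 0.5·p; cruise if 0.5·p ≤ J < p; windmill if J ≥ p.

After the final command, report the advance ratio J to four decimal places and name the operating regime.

set_propeller: D = 2.944 m, P = 3.752 m (p = P/D = 1.274457); state ← (V=0, rpm=0)
throttle_to(11264): rpm ← 11264
set_airspeed(25.43): V ← 25.43 m/s
throttle_to(8152): rpm ← 8152
adjust_throttle(+659): rpm ← 8152 +659 = 8811
final state: V = 25.43 m/s, rpm = 8811 → n = rpm/60 = 146.850000 rev/s
J = V / (n·D) = 25.43 / (146.850000 × 2.944) = 0.058821
regime bands: climb J<0.6372 | cruise [0.6372, 1.2745) | windmill J≥1.2745
J = 0.0588 → climb

J = 0.0588, regime = climb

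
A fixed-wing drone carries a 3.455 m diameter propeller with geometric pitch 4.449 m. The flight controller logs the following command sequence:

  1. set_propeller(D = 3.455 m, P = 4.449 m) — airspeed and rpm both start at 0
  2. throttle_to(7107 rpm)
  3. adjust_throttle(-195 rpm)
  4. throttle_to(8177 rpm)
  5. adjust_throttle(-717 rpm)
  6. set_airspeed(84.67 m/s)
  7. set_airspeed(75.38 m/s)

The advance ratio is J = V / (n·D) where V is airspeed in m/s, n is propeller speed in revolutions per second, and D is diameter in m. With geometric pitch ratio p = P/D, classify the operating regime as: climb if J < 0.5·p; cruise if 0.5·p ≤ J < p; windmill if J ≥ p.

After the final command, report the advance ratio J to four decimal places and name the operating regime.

J = 0.1755, regime = climb

set_propeller: D = 3.455 m, P = 4.449 m (p = P/D = 1.287699); state ← (V=0, rpm=0)
throttle_to(7107): rpm ← 7107
adjust_throttle(-195): rpm ← 7107 -195 = 6912
throttle_to(8177): rpm ← 8177
adjust_throttle(-717): rpm ← 8177 -717 = 7460
set_airspeed(84.67): V ← 84.67 m/s
set_airspeed(75.38): V ← 75.38 m/s
final state: V = 75.38 m/s, rpm = 7460 → n = rpm/60 = 124.333333 rev/s
J = V / (n·D) = 75.38 / (124.333333 × 3.455) = 0.175477
regime bands: climb J<0.6438 | cruise [0.6438, 1.2877) | windmill J≥1.2877
J = 0.1755 → climb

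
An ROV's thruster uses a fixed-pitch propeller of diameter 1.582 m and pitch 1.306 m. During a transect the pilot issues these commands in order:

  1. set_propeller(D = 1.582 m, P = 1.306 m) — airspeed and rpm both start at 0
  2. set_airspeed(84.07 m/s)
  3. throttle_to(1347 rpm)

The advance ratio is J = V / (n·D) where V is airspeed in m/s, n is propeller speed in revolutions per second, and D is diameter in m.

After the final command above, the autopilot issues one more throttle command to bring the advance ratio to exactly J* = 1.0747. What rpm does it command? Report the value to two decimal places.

rpm = 2966.87

set_propeller: D = 1.582 m, P = 1.306 m (p = P/D = 0.825537); state ← (V=0, rpm=0)
set_airspeed(84.07): V ← 84.07 m/s
throttle_to(1347): rpm ← 1347
final state: V = 84.07 m/s, rpm = 1347 → n = rpm/60 = 22.450000 rev/s
target J* = 1.0747; solve J* = V/(n·D) for n: n = V/(J*·D) = 84.07/(1.0747 × 1.582) = 49.447839 rev/s
rpm = 60·n = 2966.870359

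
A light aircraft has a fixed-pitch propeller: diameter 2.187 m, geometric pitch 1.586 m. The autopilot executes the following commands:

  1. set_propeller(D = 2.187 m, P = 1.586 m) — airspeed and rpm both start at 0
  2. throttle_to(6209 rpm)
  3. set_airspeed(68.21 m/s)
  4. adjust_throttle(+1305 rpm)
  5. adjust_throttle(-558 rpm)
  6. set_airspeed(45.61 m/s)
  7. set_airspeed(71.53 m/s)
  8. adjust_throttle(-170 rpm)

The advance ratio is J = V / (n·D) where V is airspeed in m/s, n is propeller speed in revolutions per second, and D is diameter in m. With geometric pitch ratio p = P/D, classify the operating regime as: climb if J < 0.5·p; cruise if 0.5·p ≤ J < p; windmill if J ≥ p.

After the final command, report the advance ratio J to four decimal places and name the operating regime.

J = 0.2892, regime = climb

set_propeller: D = 2.187 m, P = 1.586 m (p = P/D = 0.725194); state ← (V=0, rpm=0)
throttle_to(6209): rpm ← 6209
set_airspeed(68.21): V ← 68.21 m/s
adjust_throttle(+1305): rpm ← 6209 +1305 = 7514
adjust_throttle(-558): rpm ← 7514 -558 = 6956
set_airspeed(45.61): V ← 45.61 m/s
set_airspeed(71.53): V ← 71.53 m/s
adjust_throttle(-170): rpm ← 6956 -170 = 6786
final state: V = 71.53 m/s, rpm = 6786 → n = rpm/60 = 113.100000 rev/s
J = V / (n·D) = 71.53 / (113.100000 × 2.187) = 0.289186
regime bands: climb J<0.3626 | cruise [0.3626, 0.7252) | windmill J≥0.7252
J = 0.2892 → climb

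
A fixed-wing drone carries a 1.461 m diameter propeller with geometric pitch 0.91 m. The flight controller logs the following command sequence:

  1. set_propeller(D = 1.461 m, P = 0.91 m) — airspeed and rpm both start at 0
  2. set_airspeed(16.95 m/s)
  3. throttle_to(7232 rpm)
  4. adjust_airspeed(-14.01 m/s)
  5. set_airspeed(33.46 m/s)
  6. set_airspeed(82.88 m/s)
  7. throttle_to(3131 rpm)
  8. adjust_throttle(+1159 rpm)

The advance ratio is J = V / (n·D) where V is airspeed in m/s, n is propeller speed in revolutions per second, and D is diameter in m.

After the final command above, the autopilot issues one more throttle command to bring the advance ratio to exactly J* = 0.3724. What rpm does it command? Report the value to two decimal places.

rpm = 9139.89

set_propeller: D = 1.461 m, P = 0.91 m (p = P/D = 0.622861); state ← (V=0, rpm=0)
set_airspeed(16.95): V ← 16.95 m/s
throttle_to(7232): rpm ← 7232
adjust_airspeed(-14.01): V ← 16.95 -14.01 = 2.94 m/s
set_airspeed(33.46): V ← 33.46 m/s
set_airspeed(82.88): V ← 82.88 m/s
throttle_to(3131): rpm ← 3131
adjust_throttle(+1159): rpm ← 3131 +1159 = 4290
final state: V = 82.88 m/s, rpm = 4290 → n = rpm/60 = 71.500000 rev/s
target J* = 0.3724; solve J* = V/(n·D) for n: n = V/(J*·D) = 82.88/(0.3724 × 1.461) = 152.331548 rev/s
rpm = 60·n = 9139.892853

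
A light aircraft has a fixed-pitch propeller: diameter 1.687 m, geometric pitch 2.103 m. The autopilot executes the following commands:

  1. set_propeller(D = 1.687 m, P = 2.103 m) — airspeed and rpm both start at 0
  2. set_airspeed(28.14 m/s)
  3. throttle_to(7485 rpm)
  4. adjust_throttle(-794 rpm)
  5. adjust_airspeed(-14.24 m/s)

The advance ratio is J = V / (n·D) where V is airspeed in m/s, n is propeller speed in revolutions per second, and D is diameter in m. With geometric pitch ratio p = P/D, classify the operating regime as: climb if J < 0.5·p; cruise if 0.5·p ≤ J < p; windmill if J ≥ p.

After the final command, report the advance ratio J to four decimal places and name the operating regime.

set_propeller: D = 1.687 m, P = 2.103 m (p = P/D = 1.246592); state ← (V=0, rpm=0)
set_airspeed(28.14): V ← 28.14 m/s
throttle_to(7485): rpm ← 7485
adjust_throttle(-794): rpm ← 7485 -794 = 6691
adjust_airspeed(-14.24): V ← 28.14 -14.24 = 13.9 m/s
final state: V = 13.9 m/s, rpm = 6691 → n = rpm/60 = 111.516667 rev/s
J = V / (n·D) = 13.9 / (111.516667 × 1.687) = 0.073886
regime bands: climb J<0.6233 | cruise [0.6233, 1.2466) | windmill J≥1.2466
J = 0.0739 → climb

J = 0.0739, regime = climb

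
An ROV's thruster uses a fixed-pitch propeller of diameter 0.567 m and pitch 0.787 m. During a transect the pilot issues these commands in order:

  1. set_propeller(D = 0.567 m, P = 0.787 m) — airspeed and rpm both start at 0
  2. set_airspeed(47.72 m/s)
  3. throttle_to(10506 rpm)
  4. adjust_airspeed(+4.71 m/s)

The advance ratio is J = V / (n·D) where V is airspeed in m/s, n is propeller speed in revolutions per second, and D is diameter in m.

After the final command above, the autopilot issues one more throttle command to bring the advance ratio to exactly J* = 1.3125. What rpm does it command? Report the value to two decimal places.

rpm = 4227.16

set_propeller: D = 0.567 m, P = 0.787 m (p = P/D = 1.388007); state ← (V=0, rpm=0)
set_airspeed(47.72): V ← 47.72 m/s
throttle_to(10506): rpm ← 10506
adjust_airspeed(+4.71): V ← 47.72 +4.71 = 52.43 m/s
final state: V = 52.43 m/s, rpm = 10506 → n = rpm/60 = 175.100000 rev/s
target J* = 1.3125; solve J* = V/(n·D) for n: n = V/(J*·D) = 52.43/(1.3125 × 0.567) = 70.452675 rev/s
rpm = 60·n = 4227.160494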